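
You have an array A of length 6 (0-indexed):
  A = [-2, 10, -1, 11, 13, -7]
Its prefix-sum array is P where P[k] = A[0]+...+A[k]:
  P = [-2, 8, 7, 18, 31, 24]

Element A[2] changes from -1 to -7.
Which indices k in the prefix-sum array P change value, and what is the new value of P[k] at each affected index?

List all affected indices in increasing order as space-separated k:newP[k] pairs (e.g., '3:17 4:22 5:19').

P[k] = A[0] + ... + A[k]
P[k] includes A[2] iff k >= 2
Affected indices: 2, 3, ..., 5; delta = -6
  P[2]: 7 + -6 = 1
  P[3]: 18 + -6 = 12
  P[4]: 31 + -6 = 25
  P[5]: 24 + -6 = 18

Answer: 2:1 3:12 4:25 5:18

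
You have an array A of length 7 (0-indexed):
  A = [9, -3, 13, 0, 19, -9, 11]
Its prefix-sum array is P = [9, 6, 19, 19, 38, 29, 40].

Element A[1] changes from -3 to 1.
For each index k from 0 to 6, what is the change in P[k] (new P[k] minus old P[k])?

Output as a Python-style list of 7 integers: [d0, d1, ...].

Element change: A[1] -3 -> 1, delta = 4
For k < 1: P[k] unchanged, delta_P[k] = 0
For k >= 1: P[k] shifts by exactly 4
Delta array: [0, 4, 4, 4, 4, 4, 4]

Answer: [0, 4, 4, 4, 4, 4, 4]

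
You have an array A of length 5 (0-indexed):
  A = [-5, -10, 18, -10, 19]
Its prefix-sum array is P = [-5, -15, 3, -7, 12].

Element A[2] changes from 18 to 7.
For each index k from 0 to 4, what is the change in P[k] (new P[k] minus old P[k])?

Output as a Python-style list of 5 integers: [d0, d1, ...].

Element change: A[2] 18 -> 7, delta = -11
For k < 2: P[k] unchanged, delta_P[k] = 0
For k >= 2: P[k] shifts by exactly -11
Delta array: [0, 0, -11, -11, -11]

Answer: [0, 0, -11, -11, -11]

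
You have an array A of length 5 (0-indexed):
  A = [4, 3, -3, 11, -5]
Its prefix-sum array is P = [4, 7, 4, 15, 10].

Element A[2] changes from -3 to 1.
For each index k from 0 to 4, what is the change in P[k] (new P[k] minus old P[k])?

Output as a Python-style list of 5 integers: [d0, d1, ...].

Answer: [0, 0, 4, 4, 4]

Derivation:
Element change: A[2] -3 -> 1, delta = 4
For k < 2: P[k] unchanged, delta_P[k] = 0
For k >= 2: P[k] shifts by exactly 4
Delta array: [0, 0, 4, 4, 4]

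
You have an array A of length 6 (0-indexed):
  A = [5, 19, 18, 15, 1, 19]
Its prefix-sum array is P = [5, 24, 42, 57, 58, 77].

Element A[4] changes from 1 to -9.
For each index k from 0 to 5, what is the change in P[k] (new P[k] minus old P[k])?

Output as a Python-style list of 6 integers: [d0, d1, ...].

Answer: [0, 0, 0, 0, -10, -10]

Derivation:
Element change: A[4] 1 -> -9, delta = -10
For k < 4: P[k] unchanged, delta_P[k] = 0
For k >= 4: P[k] shifts by exactly -10
Delta array: [0, 0, 0, 0, -10, -10]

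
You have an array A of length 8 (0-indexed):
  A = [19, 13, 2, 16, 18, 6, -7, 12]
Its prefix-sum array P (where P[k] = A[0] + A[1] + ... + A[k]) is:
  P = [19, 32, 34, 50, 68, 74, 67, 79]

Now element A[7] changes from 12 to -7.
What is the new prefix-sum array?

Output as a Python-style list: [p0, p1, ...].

Answer: [19, 32, 34, 50, 68, 74, 67, 60]

Derivation:
Change: A[7] 12 -> -7, delta = -19
P[k] for k < 7: unchanged (A[7] not included)
P[k] for k >= 7: shift by delta = -19
  P[0] = 19 + 0 = 19
  P[1] = 32 + 0 = 32
  P[2] = 34 + 0 = 34
  P[3] = 50 + 0 = 50
  P[4] = 68 + 0 = 68
  P[5] = 74 + 0 = 74
  P[6] = 67 + 0 = 67
  P[7] = 79 + -19 = 60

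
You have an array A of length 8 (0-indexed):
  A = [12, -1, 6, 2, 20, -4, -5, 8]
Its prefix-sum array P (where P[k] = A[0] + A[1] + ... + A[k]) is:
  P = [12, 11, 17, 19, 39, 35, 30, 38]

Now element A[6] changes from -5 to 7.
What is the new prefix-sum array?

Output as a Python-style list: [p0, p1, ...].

Change: A[6] -5 -> 7, delta = 12
P[k] for k < 6: unchanged (A[6] not included)
P[k] for k >= 6: shift by delta = 12
  P[0] = 12 + 0 = 12
  P[1] = 11 + 0 = 11
  P[2] = 17 + 0 = 17
  P[3] = 19 + 0 = 19
  P[4] = 39 + 0 = 39
  P[5] = 35 + 0 = 35
  P[6] = 30 + 12 = 42
  P[7] = 38 + 12 = 50

Answer: [12, 11, 17, 19, 39, 35, 42, 50]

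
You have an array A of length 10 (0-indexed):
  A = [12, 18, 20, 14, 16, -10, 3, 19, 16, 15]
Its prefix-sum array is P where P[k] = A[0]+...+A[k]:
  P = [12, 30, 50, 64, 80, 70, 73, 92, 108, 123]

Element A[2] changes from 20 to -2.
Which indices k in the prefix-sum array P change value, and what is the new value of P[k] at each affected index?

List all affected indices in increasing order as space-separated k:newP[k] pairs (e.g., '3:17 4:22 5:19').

P[k] = A[0] + ... + A[k]
P[k] includes A[2] iff k >= 2
Affected indices: 2, 3, ..., 9; delta = -22
  P[2]: 50 + -22 = 28
  P[3]: 64 + -22 = 42
  P[4]: 80 + -22 = 58
  P[5]: 70 + -22 = 48
  P[6]: 73 + -22 = 51
  P[7]: 92 + -22 = 70
  P[8]: 108 + -22 = 86
  P[9]: 123 + -22 = 101

Answer: 2:28 3:42 4:58 5:48 6:51 7:70 8:86 9:101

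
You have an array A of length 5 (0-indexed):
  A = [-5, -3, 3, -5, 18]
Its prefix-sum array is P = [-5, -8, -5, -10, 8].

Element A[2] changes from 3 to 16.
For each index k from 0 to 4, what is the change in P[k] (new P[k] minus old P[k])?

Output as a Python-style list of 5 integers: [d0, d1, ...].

Element change: A[2] 3 -> 16, delta = 13
For k < 2: P[k] unchanged, delta_P[k] = 0
For k >= 2: P[k] shifts by exactly 13
Delta array: [0, 0, 13, 13, 13]

Answer: [0, 0, 13, 13, 13]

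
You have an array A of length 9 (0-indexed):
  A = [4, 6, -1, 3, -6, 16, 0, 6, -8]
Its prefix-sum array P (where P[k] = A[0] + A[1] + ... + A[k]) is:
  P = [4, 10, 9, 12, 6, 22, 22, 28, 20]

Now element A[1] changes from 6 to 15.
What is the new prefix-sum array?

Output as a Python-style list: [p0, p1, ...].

Change: A[1] 6 -> 15, delta = 9
P[k] for k < 1: unchanged (A[1] not included)
P[k] for k >= 1: shift by delta = 9
  P[0] = 4 + 0 = 4
  P[1] = 10 + 9 = 19
  P[2] = 9 + 9 = 18
  P[3] = 12 + 9 = 21
  P[4] = 6 + 9 = 15
  P[5] = 22 + 9 = 31
  P[6] = 22 + 9 = 31
  P[7] = 28 + 9 = 37
  P[8] = 20 + 9 = 29

Answer: [4, 19, 18, 21, 15, 31, 31, 37, 29]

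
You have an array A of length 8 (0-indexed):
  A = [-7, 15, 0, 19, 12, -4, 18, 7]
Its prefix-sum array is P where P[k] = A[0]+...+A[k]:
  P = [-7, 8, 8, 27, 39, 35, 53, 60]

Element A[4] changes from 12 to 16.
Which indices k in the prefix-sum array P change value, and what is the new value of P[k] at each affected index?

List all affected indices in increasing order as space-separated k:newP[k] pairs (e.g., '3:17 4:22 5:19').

P[k] = A[0] + ... + A[k]
P[k] includes A[4] iff k >= 4
Affected indices: 4, 5, ..., 7; delta = 4
  P[4]: 39 + 4 = 43
  P[5]: 35 + 4 = 39
  P[6]: 53 + 4 = 57
  P[7]: 60 + 4 = 64

Answer: 4:43 5:39 6:57 7:64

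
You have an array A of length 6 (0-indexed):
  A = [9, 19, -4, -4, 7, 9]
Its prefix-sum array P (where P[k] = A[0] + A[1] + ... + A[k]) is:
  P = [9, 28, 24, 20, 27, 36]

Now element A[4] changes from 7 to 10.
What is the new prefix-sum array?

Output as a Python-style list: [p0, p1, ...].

Change: A[4] 7 -> 10, delta = 3
P[k] for k < 4: unchanged (A[4] not included)
P[k] for k >= 4: shift by delta = 3
  P[0] = 9 + 0 = 9
  P[1] = 28 + 0 = 28
  P[2] = 24 + 0 = 24
  P[3] = 20 + 0 = 20
  P[4] = 27 + 3 = 30
  P[5] = 36 + 3 = 39

Answer: [9, 28, 24, 20, 30, 39]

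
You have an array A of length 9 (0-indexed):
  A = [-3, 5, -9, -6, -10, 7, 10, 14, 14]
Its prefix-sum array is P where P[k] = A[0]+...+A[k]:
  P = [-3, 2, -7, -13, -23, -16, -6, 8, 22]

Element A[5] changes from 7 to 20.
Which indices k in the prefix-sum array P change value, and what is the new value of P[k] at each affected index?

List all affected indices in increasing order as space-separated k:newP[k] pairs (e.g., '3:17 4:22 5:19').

P[k] = A[0] + ... + A[k]
P[k] includes A[5] iff k >= 5
Affected indices: 5, 6, ..., 8; delta = 13
  P[5]: -16 + 13 = -3
  P[6]: -6 + 13 = 7
  P[7]: 8 + 13 = 21
  P[8]: 22 + 13 = 35

Answer: 5:-3 6:7 7:21 8:35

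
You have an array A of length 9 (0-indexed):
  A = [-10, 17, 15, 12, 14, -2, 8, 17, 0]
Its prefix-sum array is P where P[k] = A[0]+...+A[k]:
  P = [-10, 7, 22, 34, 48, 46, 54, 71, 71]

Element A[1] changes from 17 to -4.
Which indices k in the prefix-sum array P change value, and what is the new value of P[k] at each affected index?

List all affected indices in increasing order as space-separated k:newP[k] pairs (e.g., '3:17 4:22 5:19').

Answer: 1:-14 2:1 3:13 4:27 5:25 6:33 7:50 8:50

Derivation:
P[k] = A[0] + ... + A[k]
P[k] includes A[1] iff k >= 1
Affected indices: 1, 2, ..., 8; delta = -21
  P[1]: 7 + -21 = -14
  P[2]: 22 + -21 = 1
  P[3]: 34 + -21 = 13
  P[4]: 48 + -21 = 27
  P[5]: 46 + -21 = 25
  P[6]: 54 + -21 = 33
  P[7]: 71 + -21 = 50
  P[8]: 71 + -21 = 50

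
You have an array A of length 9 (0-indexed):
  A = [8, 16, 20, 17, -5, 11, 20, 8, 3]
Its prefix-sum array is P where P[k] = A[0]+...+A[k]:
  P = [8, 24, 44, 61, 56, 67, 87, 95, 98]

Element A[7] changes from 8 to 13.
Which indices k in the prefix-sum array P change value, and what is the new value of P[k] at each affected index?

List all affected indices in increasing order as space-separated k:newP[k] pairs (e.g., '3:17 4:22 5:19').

P[k] = A[0] + ... + A[k]
P[k] includes A[7] iff k >= 7
Affected indices: 7, 8, ..., 8; delta = 5
  P[7]: 95 + 5 = 100
  P[8]: 98 + 5 = 103

Answer: 7:100 8:103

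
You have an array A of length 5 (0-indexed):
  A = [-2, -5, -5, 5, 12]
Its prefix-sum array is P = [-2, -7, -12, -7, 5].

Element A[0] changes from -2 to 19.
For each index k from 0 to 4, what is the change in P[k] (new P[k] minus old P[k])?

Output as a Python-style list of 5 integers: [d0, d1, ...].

Element change: A[0] -2 -> 19, delta = 21
For k < 0: P[k] unchanged, delta_P[k] = 0
For k >= 0: P[k] shifts by exactly 21
Delta array: [21, 21, 21, 21, 21]

Answer: [21, 21, 21, 21, 21]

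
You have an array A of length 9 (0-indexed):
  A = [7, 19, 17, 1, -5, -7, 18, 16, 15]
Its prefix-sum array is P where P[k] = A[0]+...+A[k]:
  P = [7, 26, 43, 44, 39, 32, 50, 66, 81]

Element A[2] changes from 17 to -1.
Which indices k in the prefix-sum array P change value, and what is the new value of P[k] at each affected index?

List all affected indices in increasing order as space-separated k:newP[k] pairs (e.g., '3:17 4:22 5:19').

Answer: 2:25 3:26 4:21 5:14 6:32 7:48 8:63

Derivation:
P[k] = A[0] + ... + A[k]
P[k] includes A[2] iff k >= 2
Affected indices: 2, 3, ..., 8; delta = -18
  P[2]: 43 + -18 = 25
  P[3]: 44 + -18 = 26
  P[4]: 39 + -18 = 21
  P[5]: 32 + -18 = 14
  P[6]: 50 + -18 = 32
  P[7]: 66 + -18 = 48
  P[8]: 81 + -18 = 63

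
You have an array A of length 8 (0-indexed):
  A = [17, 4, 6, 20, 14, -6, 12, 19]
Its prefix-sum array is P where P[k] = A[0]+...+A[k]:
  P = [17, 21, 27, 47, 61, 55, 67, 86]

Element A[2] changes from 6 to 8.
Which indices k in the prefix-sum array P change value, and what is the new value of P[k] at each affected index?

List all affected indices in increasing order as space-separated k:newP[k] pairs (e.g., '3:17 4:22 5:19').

P[k] = A[0] + ... + A[k]
P[k] includes A[2] iff k >= 2
Affected indices: 2, 3, ..., 7; delta = 2
  P[2]: 27 + 2 = 29
  P[3]: 47 + 2 = 49
  P[4]: 61 + 2 = 63
  P[5]: 55 + 2 = 57
  P[6]: 67 + 2 = 69
  P[7]: 86 + 2 = 88

Answer: 2:29 3:49 4:63 5:57 6:69 7:88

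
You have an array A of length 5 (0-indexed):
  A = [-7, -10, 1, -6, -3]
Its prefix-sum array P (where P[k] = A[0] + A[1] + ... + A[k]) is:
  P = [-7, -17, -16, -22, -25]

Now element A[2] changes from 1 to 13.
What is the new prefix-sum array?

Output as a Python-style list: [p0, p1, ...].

Change: A[2] 1 -> 13, delta = 12
P[k] for k < 2: unchanged (A[2] not included)
P[k] for k >= 2: shift by delta = 12
  P[0] = -7 + 0 = -7
  P[1] = -17 + 0 = -17
  P[2] = -16 + 12 = -4
  P[3] = -22 + 12 = -10
  P[4] = -25 + 12 = -13

Answer: [-7, -17, -4, -10, -13]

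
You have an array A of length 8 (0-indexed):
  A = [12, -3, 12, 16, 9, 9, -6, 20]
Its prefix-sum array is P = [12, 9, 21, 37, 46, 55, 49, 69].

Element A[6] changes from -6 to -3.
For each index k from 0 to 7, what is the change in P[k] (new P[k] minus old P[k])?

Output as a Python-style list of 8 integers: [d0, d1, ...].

Element change: A[6] -6 -> -3, delta = 3
For k < 6: P[k] unchanged, delta_P[k] = 0
For k >= 6: P[k] shifts by exactly 3
Delta array: [0, 0, 0, 0, 0, 0, 3, 3]

Answer: [0, 0, 0, 0, 0, 0, 3, 3]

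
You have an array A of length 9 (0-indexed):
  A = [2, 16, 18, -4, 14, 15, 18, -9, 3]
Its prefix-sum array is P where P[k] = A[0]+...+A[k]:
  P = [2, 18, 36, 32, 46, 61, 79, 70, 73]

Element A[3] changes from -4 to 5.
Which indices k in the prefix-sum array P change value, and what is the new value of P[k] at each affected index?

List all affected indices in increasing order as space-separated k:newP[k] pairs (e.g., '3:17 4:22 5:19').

Answer: 3:41 4:55 5:70 6:88 7:79 8:82

Derivation:
P[k] = A[0] + ... + A[k]
P[k] includes A[3] iff k >= 3
Affected indices: 3, 4, ..., 8; delta = 9
  P[3]: 32 + 9 = 41
  P[4]: 46 + 9 = 55
  P[5]: 61 + 9 = 70
  P[6]: 79 + 9 = 88
  P[7]: 70 + 9 = 79
  P[8]: 73 + 9 = 82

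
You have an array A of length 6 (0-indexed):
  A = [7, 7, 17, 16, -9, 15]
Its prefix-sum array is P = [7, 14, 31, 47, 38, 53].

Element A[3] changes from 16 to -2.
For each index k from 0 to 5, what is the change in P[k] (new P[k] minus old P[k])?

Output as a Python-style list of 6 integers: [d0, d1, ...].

Answer: [0, 0, 0, -18, -18, -18]

Derivation:
Element change: A[3] 16 -> -2, delta = -18
For k < 3: P[k] unchanged, delta_P[k] = 0
For k >= 3: P[k] shifts by exactly -18
Delta array: [0, 0, 0, -18, -18, -18]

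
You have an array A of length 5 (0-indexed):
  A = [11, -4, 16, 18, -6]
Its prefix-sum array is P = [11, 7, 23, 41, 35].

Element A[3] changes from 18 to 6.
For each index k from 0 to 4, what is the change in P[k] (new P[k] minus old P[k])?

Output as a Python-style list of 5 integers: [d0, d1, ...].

Element change: A[3] 18 -> 6, delta = -12
For k < 3: P[k] unchanged, delta_P[k] = 0
For k >= 3: P[k] shifts by exactly -12
Delta array: [0, 0, 0, -12, -12]

Answer: [0, 0, 0, -12, -12]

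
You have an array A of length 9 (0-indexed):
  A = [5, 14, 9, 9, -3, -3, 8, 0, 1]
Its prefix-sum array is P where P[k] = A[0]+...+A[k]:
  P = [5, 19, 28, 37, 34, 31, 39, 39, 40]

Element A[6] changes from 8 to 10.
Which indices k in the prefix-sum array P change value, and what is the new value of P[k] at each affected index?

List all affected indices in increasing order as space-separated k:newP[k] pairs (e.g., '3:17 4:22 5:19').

P[k] = A[0] + ... + A[k]
P[k] includes A[6] iff k >= 6
Affected indices: 6, 7, ..., 8; delta = 2
  P[6]: 39 + 2 = 41
  P[7]: 39 + 2 = 41
  P[8]: 40 + 2 = 42

Answer: 6:41 7:41 8:42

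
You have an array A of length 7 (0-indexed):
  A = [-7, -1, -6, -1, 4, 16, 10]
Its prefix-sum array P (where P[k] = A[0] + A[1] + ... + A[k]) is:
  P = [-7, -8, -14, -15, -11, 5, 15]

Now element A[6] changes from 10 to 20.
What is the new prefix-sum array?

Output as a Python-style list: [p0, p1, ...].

Change: A[6] 10 -> 20, delta = 10
P[k] for k < 6: unchanged (A[6] not included)
P[k] for k >= 6: shift by delta = 10
  P[0] = -7 + 0 = -7
  P[1] = -8 + 0 = -8
  P[2] = -14 + 0 = -14
  P[3] = -15 + 0 = -15
  P[4] = -11 + 0 = -11
  P[5] = 5 + 0 = 5
  P[6] = 15 + 10 = 25

Answer: [-7, -8, -14, -15, -11, 5, 25]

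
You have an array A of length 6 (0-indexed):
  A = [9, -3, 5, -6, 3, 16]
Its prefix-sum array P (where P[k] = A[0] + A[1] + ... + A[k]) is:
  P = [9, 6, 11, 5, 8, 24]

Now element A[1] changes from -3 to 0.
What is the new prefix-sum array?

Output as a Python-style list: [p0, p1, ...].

Answer: [9, 9, 14, 8, 11, 27]

Derivation:
Change: A[1] -3 -> 0, delta = 3
P[k] for k < 1: unchanged (A[1] not included)
P[k] for k >= 1: shift by delta = 3
  P[0] = 9 + 0 = 9
  P[1] = 6 + 3 = 9
  P[2] = 11 + 3 = 14
  P[3] = 5 + 3 = 8
  P[4] = 8 + 3 = 11
  P[5] = 24 + 3 = 27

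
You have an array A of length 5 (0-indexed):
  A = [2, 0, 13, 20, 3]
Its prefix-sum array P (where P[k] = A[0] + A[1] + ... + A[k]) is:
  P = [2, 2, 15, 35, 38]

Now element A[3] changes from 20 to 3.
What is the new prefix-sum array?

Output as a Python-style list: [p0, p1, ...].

Answer: [2, 2, 15, 18, 21]

Derivation:
Change: A[3] 20 -> 3, delta = -17
P[k] for k < 3: unchanged (A[3] not included)
P[k] for k >= 3: shift by delta = -17
  P[0] = 2 + 0 = 2
  P[1] = 2 + 0 = 2
  P[2] = 15 + 0 = 15
  P[3] = 35 + -17 = 18
  P[4] = 38 + -17 = 21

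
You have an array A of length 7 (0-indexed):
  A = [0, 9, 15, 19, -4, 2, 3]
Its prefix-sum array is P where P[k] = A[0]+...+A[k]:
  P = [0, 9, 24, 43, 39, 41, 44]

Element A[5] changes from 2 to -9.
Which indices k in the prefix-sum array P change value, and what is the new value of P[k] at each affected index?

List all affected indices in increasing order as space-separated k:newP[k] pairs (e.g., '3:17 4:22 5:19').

Answer: 5:30 6:33

Derivation:
P[k] = A[0] + ... + A[k]
P[k] includes A[5] iff k >= 5
Affected indices: 5, 6, ..., 6; delta = -11
  P[5]: 41 + -11 = 30
  P[6]: 44 + -11 = 33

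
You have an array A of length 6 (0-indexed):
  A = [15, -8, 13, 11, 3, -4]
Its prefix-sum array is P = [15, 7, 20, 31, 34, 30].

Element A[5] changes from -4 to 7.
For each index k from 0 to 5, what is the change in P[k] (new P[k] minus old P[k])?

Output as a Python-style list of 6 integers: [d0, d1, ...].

Element change: A[5] -4 -> 7, delta = 11
For k < 5: P[k] unchanged, delta_P[k] = 0
For k >= 5: P[k] shifts by exactly 11
Delta array: [0, 0, 0, 0, 0, 11]

Answer: [0, 0, 0, 0, 0, 11]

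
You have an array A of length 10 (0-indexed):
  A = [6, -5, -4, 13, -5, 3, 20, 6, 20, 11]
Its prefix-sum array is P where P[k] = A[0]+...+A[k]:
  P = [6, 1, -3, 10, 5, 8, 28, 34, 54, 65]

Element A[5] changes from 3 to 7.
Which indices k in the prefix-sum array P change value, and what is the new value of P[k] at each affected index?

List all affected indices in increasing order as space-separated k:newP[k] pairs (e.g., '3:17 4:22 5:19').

P[k] = A[0] + ... + A[k]
P[k] includes A[5] iff k >= 5
Affected indices: 5, 6, ..., 9; delta = 4
  P[5]: 8 + 4 = 12
  P[6]: 28 + 4 = 32
  P[7]: 34 + 4 = 38
  P[8]: 54 + 4 = 58
  P[9]: 65 + 4 = 69

Answer: 5:12 6:32 7:38 8:58 9:69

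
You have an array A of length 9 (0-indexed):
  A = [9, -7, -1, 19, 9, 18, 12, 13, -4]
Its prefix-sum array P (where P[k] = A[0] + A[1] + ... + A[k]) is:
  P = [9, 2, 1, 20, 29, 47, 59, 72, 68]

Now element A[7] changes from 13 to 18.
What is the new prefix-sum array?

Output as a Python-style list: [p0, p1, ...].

Change: A[7] 13 -> 18, delta = 5
P[k] for k < 7: unchanged (A[7] not included)
P[k] for k >= 7: shift by delta = 5
  P[0] = 9 + 0 = 9
  P[1] = 2 + 0 = 2
  P[2] = 1 + 0 = 1
  P[3] = 20 + 0 = 20
  P[4] = 29 + 0 = 29
  P[5] = 47 + 0 = 47
  P[6] = 59 + 0 = 59
  P[7] = 72 + 5 = 77
  P[8] = 68 + 5 = 73

Answer: [9, 2, 1, 20, 29, 47, 59, 77, 73]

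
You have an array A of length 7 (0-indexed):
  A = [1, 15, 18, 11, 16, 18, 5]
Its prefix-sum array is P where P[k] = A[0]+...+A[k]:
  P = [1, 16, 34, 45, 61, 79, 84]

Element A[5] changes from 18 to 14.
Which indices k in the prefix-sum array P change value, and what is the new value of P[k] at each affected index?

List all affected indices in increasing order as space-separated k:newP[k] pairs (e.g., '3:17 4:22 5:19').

P[k] = A[0] + ... + A[k]
P[k] includes A[5] iff k >= 5
Affected indices: 5, 6, ..., 6; delta = -4
  P[5]: 79 + -4 = 75
  P[6]: 84 + -4 = 80

Answer: 5:75 6:80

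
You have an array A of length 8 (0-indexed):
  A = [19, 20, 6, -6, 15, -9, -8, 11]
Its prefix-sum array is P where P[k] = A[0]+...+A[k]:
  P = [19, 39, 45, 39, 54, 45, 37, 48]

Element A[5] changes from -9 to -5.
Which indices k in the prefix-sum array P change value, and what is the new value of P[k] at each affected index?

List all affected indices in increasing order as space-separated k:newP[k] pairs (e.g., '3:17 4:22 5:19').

P[k] = A[0] + ... + A[k]
P[k] includes A[5] iff k >= 5
Affected indices: 5, 6, ..., 7; delta = 4
  P[5]: 45 + 4 = 49
  P[6]: 37 + 4 = 41
  P[7]: 48 + 4 = 52

Answer: 5:49 6:41 7:52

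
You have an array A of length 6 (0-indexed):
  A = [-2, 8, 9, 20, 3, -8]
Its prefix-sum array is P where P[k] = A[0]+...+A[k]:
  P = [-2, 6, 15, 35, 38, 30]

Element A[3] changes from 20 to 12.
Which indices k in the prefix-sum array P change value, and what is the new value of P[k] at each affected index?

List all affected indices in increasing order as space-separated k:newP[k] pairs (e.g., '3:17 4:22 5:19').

Answer: 3:27 4:30 5:22

Derivation:
P[k] = A[0] + ... + A[k]
P[k] includes A[3] iff k >= 3
Affected indices: 3, 4, ..., 5; delta = -8
  P[3]: 35 + -8 = 27
  P[4]: 38 + -8 = 30
  P[5]: 30 + -8 = 22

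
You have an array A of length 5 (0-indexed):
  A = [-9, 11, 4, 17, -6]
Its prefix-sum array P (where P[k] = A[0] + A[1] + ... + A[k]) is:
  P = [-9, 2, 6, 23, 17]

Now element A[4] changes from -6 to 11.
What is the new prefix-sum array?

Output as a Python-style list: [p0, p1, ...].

Answer: [-9, 2, 6, 23, 34]

Derivation:
Change: A[4] -6 -> 11, delta = 17
P[k] for k < 4: unchanged (A[4] not included)
P[k] for k >= 4: shift by delta = 17
  P[0] = -9 + 0 = -9
  P[1] = 2 + 0 = 2
  P[2] = 6 + 0 = 6
  P[3] = 23 + 0 = 23
  P[4] = 17 + 17 = 34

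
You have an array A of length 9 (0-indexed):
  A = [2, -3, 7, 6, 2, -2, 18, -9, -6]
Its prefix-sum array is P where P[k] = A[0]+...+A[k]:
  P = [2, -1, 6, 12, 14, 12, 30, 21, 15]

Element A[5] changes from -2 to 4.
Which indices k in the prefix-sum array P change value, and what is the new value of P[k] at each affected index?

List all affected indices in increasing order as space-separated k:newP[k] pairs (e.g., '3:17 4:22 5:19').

Answer: 5:18 6:36 7:27 8:21

Derivation:
P[k] = A[0] + ... + A[k]
P[k] includes A[5] iff k >= 5
Affected indices: 5, 6, ..., 8; delta = 6
  P[5]: 12 + 6 = 18
  P[6]: 30 + 6 = 36
  P[7]: 21 + 6 = 27
  P[8]: 15 + 6 = 21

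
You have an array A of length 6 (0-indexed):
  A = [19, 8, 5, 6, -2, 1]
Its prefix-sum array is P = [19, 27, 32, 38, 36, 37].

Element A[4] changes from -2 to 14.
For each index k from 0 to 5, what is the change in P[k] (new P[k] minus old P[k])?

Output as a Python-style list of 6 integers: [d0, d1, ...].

Answer: [0, 0, 0, 0, 16, 16]

Derivation:
Element change: A[4] -2 -> 14, delta = 16
For k < 4: P[k] unchanged, delta_P[k] = 0
For k >= 4: P[k] shifts by exactly 16
Delta array: [0, 0, 0, 0, 16, 16]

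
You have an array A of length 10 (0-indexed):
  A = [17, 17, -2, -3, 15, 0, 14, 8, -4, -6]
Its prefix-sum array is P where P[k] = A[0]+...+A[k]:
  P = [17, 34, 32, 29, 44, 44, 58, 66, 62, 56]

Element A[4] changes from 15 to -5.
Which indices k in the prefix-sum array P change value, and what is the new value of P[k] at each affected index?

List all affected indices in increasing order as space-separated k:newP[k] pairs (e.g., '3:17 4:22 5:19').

P[k] = A[0] + ... + A[k]
P[k] includes A[4] iff k >= 4
Affected indices: 4, 5, ..., 9; delta = -20
  P[4]: 44 + -20 = 24
  P[5]: 44 + -20 = 24
  P[6]: 58 + -20 = 38
  P[7]: 66 + -20 = 46
  P[8]: 62 + -20 = 42
  P[9]: 56 + -20 = 36

Answer: 4:24 5:24 6:38 7:46 8:42 9:36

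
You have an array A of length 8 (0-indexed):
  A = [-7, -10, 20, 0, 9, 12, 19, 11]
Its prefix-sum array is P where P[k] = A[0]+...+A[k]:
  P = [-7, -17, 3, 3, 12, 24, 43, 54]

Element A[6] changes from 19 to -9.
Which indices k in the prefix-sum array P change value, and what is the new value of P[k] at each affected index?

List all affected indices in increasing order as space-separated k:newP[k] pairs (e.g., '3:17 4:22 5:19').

Answer: 6:15 7:26

Derivation:
P[k] = A[0] + ... + A[k]
P[k] includes A[6] iff k >= 6
Affected indices: 6, 7, ..., 7; delta = -28
  P[6]: 43 + -28 = 15
  P[7]: 54 + -28 = 26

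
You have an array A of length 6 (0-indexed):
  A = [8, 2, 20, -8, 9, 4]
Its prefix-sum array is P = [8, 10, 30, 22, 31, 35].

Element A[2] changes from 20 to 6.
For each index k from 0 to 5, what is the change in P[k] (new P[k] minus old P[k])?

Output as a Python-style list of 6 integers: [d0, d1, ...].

Answer: [0, 0, -14, -14, -14, -14]

Derivation:
Element change: A[2] 20 -> 6, delta = -14
For k < 2: P[k] unchanged, delta_P[k] = 0
For k >= 2: P[k] shifts by exactly -14
Delta array: [0, 0, -14, -14, -14, -14]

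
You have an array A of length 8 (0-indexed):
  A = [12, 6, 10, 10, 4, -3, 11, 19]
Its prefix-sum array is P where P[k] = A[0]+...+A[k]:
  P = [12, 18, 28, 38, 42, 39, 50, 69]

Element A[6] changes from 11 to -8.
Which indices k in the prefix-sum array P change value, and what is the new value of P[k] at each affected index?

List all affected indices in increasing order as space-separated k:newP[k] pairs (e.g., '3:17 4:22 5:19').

P[k] = A[0] + ... + A[k]
P[k] includes A[6] iff k >= 6
Affected indices: 6, 7, ..., 7; delta = -19
  P[6]: 50 + -19 = 31
  P[7]: 69 + -19 = 50

Answer: 6:31 7:50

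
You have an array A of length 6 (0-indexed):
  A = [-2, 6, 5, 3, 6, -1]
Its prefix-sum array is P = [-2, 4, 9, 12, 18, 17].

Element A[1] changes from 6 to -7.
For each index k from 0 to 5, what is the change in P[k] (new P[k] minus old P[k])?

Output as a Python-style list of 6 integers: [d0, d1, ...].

Answer: [0, -13, -13, -13, -13, -13]

Derivation:
Element change: A[1] 6 -> -7, delta = -13
For k < 1: P[k] unchanged, delta_P[k] = 0
For k >= 1: P[k] shifts by exactly -13
Delta array: [0, -13, -13, -13, -13, -13]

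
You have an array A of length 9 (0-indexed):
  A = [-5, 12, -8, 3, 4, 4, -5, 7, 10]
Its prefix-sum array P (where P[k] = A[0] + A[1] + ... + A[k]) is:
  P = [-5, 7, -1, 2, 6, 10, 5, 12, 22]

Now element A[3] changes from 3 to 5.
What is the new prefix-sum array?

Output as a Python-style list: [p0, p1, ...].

Change: A[3] 3 -> 5, delta = 2
P[k] for k < 3: unchanged (A[3] not included)
P[k] for k >= 3: shift by delta = 2
  P[0] = -5 + 0 = -5
  P[1] = 7 + 0 = 7
  P[2] = -1 + 0 = -1
  P[3] = 2 + 2 = 4
  P[4] = 6 + 2 = 8
  P[5] = 10 + 2 = 12
  P[6] = 5 + 2 = 7
  P[7] = 12 + 2 = 14
  P[8] = 22 + 2 = 24

Answer: [-5, 7, -1, 4, 8, 12, 7, 14, 24]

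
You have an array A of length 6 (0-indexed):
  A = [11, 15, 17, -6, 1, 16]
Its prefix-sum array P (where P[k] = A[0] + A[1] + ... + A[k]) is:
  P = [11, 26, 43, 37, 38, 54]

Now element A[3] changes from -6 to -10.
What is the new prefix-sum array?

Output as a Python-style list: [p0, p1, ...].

Change: A[3] -6 -> -10, delta = -4
P[k] for k < 3: unchanged (A[3] not included)
P[k] for k >= 3: shift by delta = -4
  P[0] = 11 + 0 = 11
  P[1] = 26 + 0 = 26
  P[2] = 43 + 0 = 43
  P[3] = 37 + -4 = 33
  P[4] = 38 + -4 = 34
  P[5] = 54 + -4 = 50

Answer: [11, 26, 43, 33, 34, 50]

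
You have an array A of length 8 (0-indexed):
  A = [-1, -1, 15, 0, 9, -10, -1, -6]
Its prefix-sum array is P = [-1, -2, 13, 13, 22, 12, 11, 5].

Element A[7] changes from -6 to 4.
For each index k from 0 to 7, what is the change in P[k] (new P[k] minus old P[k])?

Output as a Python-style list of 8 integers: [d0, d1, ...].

Answer: [0, 0, 0, 0, 0, 0, 0, 10]

Derivation:
Element change: A[7] -6 -> 4, delta = 10
For k < 7: P[k] unchanged, delta_P[k] = 0
For k >= 7: P[k] shifts by exactly 10
Delta array: [0, 0, 0, 0, 0, 0, 0, 10]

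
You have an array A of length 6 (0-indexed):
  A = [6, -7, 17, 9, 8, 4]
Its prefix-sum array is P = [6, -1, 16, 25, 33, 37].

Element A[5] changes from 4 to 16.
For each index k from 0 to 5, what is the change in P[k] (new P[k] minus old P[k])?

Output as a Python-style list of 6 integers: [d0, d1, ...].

Answer: [0, 0, 0, 0, 0, 12]

Derivation:
Element change: A[5] 4 -> 16, delta = 12
For k < 5: P[k] unchanged, delta_P[k] = 0
For k >= 5: P[k] shifts by exactly 12
Delta array: [0, 0, 0, 0, 0, 12]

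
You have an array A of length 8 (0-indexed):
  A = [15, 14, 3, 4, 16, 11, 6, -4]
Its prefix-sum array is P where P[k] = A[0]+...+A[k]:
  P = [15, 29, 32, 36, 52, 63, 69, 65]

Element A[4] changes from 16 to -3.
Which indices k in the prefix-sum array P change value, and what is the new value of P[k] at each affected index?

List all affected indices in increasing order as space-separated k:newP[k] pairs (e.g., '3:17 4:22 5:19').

Answer: 4:33 5:44 6:50 7:46

Derivation:
P[k] = A[0] + ... + A[k]
P[k] includes A[4] iff k >= 4
Affected indices: 4, 5, ..., 7; delta = -19
  P[4]: 52 + -19 = 33
  P[5]: 63 + -19 = 44
  P[6]: 69 + -19 = 50
  P[7]: 65 + -19 = 46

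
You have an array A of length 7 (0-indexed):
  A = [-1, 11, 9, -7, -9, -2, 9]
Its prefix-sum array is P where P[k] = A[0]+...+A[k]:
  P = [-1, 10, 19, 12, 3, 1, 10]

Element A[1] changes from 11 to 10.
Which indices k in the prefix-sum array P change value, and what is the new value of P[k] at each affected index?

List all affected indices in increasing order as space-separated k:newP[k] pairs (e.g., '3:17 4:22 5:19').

P[k] = A[0] + ... + A[k]
P[k] includes A[1] iff k >= 1
Affected indices: 1, 2, ..., 6; delta = -1
  P[1]: 10 + -1 = 9
  P[2]: 19 + -1 = 18
  P[3]: 12 + -1 = 11
  P[4]: 3 + -1 = 2
  P[5]: 1 + -1 = 0
  P[6]: 10 + -1 = 9

Answer: 1:9 2:18 3:11 4:2 5:0 6:9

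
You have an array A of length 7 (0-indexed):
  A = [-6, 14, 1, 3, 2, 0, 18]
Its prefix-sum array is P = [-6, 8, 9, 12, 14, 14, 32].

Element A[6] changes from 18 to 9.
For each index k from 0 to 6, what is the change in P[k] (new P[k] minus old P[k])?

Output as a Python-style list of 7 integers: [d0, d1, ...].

Element change: A[6] 18 -> 9, delta = -9
For k < 6: P[k] unchanged, delta_P[k] = 0
For k >= 6: P[k] shifts by exactly -9
Delta array: [0, 0, 0, 0, 0, 0, -9]

Answer: [0, 0, 0, 0, 0, 0, -9]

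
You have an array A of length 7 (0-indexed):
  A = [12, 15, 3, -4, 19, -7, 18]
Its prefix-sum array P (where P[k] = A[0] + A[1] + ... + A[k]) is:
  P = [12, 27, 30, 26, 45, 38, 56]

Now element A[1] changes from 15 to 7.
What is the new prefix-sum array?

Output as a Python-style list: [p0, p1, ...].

Change: A[1] 15 -> 7, delta = -8
P[k] for k < 1: unchanged (A[1] not included)
P[k] for k >= 1: shift by delta = -8
  P[0] = 12 + 0 = 12
  P[1] = 27 + -8 = 19
  P[2] = 30 + -8 = 22
  P[3] = 26 + -8 = 18
  P[4] = 45 + -8 = 37
  P[5] = 38 + -8 = 30
  P[6] = 56 + -8 = 48

Answer: [12, 19, 22, 18, 37, 30, 48]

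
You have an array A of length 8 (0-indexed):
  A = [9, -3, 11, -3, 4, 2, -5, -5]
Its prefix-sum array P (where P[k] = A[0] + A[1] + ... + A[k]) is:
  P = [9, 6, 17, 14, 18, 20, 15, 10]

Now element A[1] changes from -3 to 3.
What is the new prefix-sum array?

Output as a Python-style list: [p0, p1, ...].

Answer: [9, 12, 23, 20, 24, 26, 21, 16]

Derivation:
Change: A[1] -3 -> 3, delta = 6
P[k] for k < 1: unchanged (A[1] not included)
P[k] for k >= 1: shift by delta = 6
  P[0] = 9 + 0 = 9
  P[1] = 6 + 6 = 12
  P[2] = 17 + 6 = 23
  P[3] = 14 + 6 = 20
  P[4] = 18 + 6 = 24
  P[5] = 20 + 6 = 26
  P[6] = 15 + 6 = 21
  P[7] = 10 + 6 = 16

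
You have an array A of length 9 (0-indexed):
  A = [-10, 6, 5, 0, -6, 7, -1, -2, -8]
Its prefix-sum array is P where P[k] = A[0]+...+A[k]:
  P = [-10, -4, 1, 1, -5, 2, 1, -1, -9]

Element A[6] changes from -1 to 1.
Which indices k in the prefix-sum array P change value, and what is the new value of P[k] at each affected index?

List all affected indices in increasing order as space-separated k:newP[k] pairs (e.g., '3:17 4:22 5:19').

P[k] = A[0] + ... + A[k]
P[k] includes A[6] iff k >= 6
Affected indices: 6, 7, ..., 8; delta = 2
  P[6]: 1 + 2 = 3
  P[7]: -1 + 2 = 1
  P[8]: -9 + 2 = -7

Answer: 6:3 7:1 8:-7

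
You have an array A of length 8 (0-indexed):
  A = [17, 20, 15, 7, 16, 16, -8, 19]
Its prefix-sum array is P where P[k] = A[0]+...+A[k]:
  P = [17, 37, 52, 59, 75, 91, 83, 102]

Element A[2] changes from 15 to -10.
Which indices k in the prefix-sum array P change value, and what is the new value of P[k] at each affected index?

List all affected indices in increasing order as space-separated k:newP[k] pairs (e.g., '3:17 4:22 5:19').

Answer: 2:27 3:34 4:50 5:66 6:58 7:77

Derivation:
P[k] = A[0] + ... + A[k]
P[k] includes A[2] iff k >= 2
Affected indices: 2, 3, ..., 7; delta = -25
  P[2]: 52 + -25 = 27
  P[3]: 59 + -25 = 34
  P[4]: 75 + -25 = 50
  P[5]: 91 + -25 = 66
  P[6]: 83 + -25 = 58
  P[7]: 102 + -25 = 77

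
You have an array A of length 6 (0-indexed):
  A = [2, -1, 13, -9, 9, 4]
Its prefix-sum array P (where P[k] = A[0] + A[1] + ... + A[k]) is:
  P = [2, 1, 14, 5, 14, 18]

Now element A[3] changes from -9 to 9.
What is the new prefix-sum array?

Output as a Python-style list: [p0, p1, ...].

Answer: [2, 1, 14, 23, 32, 36]

Derivation:
Change: A[3] -9 -> 9, delta = 18
P[k] for k < 3: unchanged (A[3] not included)
P[k] for k >= 3: shift by delta = 18
  P[0] = 2 + 0 = 2
  P[1] = 1 + 0 = 1
  P[2] = 14 + 0 = 14
  P[3] = 5 + 18 = 23
  P[4] = 14 + 18 = 32
  P[5] = 18 + 18 = 36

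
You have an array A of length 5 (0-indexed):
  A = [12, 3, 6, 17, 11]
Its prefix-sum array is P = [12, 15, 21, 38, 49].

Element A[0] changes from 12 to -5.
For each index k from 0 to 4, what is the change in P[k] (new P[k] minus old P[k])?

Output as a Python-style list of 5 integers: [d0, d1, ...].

Answer: [-17, -17, -17, -17, -17]

Derivation:
Element change: A[0] 12 -> -5, delta = -17
For k < 0: P[k] unchanged, delta_P[k] = 0
For k >= 0: P[k] shifts by exactly -17
Delta array: [-17, -17, -17, -17, -17]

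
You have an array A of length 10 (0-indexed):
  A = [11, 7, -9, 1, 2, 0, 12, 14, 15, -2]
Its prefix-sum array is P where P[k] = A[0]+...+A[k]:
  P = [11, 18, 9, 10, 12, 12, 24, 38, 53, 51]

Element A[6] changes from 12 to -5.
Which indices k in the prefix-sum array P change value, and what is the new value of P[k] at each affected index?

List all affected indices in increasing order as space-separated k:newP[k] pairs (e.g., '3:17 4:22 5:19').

P[k] = A[0] + ... + A[k]
P[k] includes A[6] iff k >= 6
Affected indices: 6, 7, ..., 9; delta = -17
  P[6]: 24 + -17 = 7
  P[7]: 38 + -17 = 21
  P[8]: 53 + -17 = 36
  P[9]: 51 + -17 = 34

Answer: 6:7 7:21 8:36 9:34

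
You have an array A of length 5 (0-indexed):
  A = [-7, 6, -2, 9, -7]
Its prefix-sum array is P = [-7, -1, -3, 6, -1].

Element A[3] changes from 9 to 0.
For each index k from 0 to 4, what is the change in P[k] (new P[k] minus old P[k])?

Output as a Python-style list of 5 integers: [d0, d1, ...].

Element change: A[3] 9 -> 0, delta = -9
For k < 3: P[k] unchanged, delta_P[k] = 0
For k >= 3: P[k] shifts by exactly -9
Delta array: [0, 0, 0, -9, -9]

Answer: [0, 0, 0, -9, -9]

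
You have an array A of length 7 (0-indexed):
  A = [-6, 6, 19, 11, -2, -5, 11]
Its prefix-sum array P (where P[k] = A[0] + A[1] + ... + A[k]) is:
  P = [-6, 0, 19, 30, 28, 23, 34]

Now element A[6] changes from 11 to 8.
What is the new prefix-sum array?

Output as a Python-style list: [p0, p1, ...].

Answer: [-6, 0, 19, 30, 28, 23, 31]

Derivation:
Change: A[6] 11 -> 8, delta = -3
P[k] for k < 6: unchanged (A[6] not included)
P[k] for k >= 6: shift by delta = -3
  P[0] = -6 + 0 = -6
  P[1] = 0 + 0 = 0
  P[2] = 19 + 0 = 19
  P[3] = 30 + 0 = 30
  P[4] = 28 + 0 = 28
  P[5] = 23 + 0 = 23
  P[6] = 34 + -3 = 31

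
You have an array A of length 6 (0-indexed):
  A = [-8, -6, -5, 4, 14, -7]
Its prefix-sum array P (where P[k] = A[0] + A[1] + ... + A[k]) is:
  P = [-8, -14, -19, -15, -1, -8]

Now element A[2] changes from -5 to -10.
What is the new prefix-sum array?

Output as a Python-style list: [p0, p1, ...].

Answer: [-8, -14, -24, -20, -6, -13]

Derivation:
Change: A[2] -5 -> -10, delta = -5
P[k] for k < 2: unchanged (A[2] not included)
P[k] for k >= 2: shift by delta = -5
  P[0] = -8 + 0 = -8
  P[1] = -14 + 0 = -14
  P[2] = -19 + -5 = -24
  P[3] = -15 + -5 = -20
  P[4] = -1 + -5 = -6
  P[5] = -8 + -5 = -13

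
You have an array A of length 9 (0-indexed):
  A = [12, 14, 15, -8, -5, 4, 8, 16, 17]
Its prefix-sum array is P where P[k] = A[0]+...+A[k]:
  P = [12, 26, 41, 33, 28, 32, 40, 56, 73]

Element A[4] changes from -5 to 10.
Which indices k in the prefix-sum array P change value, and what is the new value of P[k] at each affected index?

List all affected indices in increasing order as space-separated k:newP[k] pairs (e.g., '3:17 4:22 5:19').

Answer: 4:43 5:47 6:55 7:71 8:88

Derivation:
P[k] = A[0] + ... + A[k]
P[k] includes A[4] iff k >= 4
Affected indices: 4, 5, ..., 8; delta = 15
  P[4]: 28 + 15 = 43
  P[5]: 32 + 15 = 47
  P[6]: 40 + 15 = 55
  P[7]: 56 + 15 = 71
  P[8]: 73 + 15 = 88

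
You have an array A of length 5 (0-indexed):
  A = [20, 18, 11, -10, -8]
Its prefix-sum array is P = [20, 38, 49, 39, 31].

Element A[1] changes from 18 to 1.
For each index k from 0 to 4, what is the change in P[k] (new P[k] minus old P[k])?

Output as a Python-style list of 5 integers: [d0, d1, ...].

Answer: [0, -17, -17, -17, -17]

Derivation:
Element change: A[1] 18 -> 1, delta = -17
For k < 1: P[k] unchanged, delta_P[k] = 0
For k >= 1: P[k] shifts by exactly -17
Delta array: [0, -17, -17, -17, -17]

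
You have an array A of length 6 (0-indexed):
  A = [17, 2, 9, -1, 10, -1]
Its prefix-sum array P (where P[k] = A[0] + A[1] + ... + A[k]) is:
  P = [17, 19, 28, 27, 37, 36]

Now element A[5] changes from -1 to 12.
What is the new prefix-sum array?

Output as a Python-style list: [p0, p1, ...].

Answer: [17, 19, 28, 27, 37, 49]

Derivation:
Change: A[5] -1 -> 12, delta = 13
P[k] for k < 5: unchanged (A[5] not included)
P[k] for k >= 5: shift by delta = 13
  P[0] = 17 + 0 = 17
  P[1] = 19 + 0 = 19
  P[2] = 28 + 0 = 28
  P[3] = 27 + 0 = 27
  P[4] = 37 + 0 = 37
  P[5] = 36 + 13 = 49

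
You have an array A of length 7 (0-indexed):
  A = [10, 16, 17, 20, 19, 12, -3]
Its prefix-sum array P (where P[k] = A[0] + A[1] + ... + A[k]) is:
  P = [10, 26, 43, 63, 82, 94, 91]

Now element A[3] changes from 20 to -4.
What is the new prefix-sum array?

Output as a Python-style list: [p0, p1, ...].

Answer: [10, 26, 43, 39, 58, 70, 67]

Derivation:
Change: A[3] 20 -> -4, delta = -24
P[k] for k < 3: unchanged (A[3] not included)
P[k] for k >= 3: shift by delta = -24
  P[0] = 10 + 0 = 10
  P[1] = 26 + 0 = 26
  P[2] = 43 + 0 = 43
  P[3] = 63 + -24 = 39
  P[4] = 82 + -24 = 58
  P[5] = 94 + -24 = 70
  P[6] = 91 + -24 = 67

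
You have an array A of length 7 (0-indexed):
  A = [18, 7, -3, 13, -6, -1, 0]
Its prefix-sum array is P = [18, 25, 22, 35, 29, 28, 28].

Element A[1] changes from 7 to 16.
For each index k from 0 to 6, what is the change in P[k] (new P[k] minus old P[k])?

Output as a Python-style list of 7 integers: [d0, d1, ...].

Answer: [0, 9, 9, 9, 9, 9, 9]

Derivation:
Element change: A[1] 7 -> 16, delta = 9
For k < 1: P[k] unchanged, delta_P[k] = 0
For k >= 1: P[k] shifts by exactly 9
Delta array: [0, 9, 9, 9, 9, 9, 9]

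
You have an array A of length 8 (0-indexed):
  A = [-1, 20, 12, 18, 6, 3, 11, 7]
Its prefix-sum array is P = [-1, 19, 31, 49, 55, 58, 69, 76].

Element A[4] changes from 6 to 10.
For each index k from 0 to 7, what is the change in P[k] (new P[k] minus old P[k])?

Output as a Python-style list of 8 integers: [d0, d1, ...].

Element change: A[4] 6 -> 10, delta = 4
For k < 4: P[k] unchanged, delta_P[k] = 0
For k >= 4: P[k] shifts by exactly 4
Delta array: [0, 0, 0, 0, 4, 4, 4, 4]

Answer: [0, 0, 0, 0, 4, 4, 4, 4]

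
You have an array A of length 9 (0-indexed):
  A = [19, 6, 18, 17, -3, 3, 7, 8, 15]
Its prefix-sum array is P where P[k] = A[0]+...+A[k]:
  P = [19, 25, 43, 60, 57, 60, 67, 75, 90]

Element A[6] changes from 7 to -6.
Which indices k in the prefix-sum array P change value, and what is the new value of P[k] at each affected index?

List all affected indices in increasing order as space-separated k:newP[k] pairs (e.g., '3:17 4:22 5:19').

Answer: 6:54 7:62 8:77

Derivation:
P[k] = A[0] + ... + A[k]
P[k] includes A[6] iff k >= 6
Affected indices: 6, 7, ..., 8; delta = -13
  P[6]: 67 + -13 = 54
  P[7]: 75 + -13 = 62
  P[8]: 90 + -13 = 77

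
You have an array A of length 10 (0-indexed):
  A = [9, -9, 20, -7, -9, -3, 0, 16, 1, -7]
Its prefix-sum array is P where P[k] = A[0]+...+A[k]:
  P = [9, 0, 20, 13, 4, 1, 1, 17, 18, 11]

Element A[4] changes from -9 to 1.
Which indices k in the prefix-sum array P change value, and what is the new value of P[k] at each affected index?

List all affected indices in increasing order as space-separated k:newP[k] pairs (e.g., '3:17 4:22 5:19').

P[k] = A[0] + ... + A[k]
P[k] includes A[4] iff k >= 4
Affected indices: 4, 5, ..., 9; delta = 10
  P[4]: 4 + 10 = 14
  P[5]: 1 + 10 = 11
  P[6]: 1 + 10 = 11
  P[7]: 17 + 10 = 27
  P[8]: 18 + 10 = 28
  P[9]: 11 + 10 = 21

Answer: 4:14 5:11 6:11 7:27 8:28 9:21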